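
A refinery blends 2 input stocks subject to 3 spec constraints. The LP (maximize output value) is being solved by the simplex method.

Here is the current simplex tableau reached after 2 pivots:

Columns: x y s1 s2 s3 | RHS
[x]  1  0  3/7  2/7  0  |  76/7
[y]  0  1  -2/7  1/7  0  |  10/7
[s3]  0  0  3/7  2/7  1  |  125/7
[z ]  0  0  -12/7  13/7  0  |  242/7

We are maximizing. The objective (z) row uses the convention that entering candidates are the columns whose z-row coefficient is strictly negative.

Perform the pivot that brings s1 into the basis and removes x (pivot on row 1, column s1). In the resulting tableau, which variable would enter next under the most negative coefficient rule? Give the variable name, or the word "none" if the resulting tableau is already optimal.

Pivot element 3/7. New z-row = old z-row − (-12/7)·(row 1/(3/7)).
Updated z-row coefficients: x: 4, y: 0, s1: 0, s2: 3, s3: 0.
No coefficient is strictly negative; the tableau after this pivot is optimal.

none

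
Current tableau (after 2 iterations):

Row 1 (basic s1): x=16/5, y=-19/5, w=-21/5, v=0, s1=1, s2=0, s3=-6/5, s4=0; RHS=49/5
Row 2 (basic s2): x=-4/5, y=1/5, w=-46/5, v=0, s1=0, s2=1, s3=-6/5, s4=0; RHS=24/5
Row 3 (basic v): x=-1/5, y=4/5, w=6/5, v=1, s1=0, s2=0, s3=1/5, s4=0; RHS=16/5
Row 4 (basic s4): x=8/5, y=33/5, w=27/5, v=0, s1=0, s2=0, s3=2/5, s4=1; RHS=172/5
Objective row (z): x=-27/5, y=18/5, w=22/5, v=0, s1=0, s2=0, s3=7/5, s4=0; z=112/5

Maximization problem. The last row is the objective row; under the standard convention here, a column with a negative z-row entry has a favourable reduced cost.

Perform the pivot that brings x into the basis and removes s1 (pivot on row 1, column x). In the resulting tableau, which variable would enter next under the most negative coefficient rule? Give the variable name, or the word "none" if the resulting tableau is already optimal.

y

Pivot element 16/5. New z-row = old z-row − (-27/5)·(row 1/(16/5)).
Updated z-row coefficients: x: 0, y: -45/16, w: -43/16, v: 0, s1: 27/16, s2: 0, s3: -5/8, s4: 0.
The most negative is -45/16 in column y, so y would enter next.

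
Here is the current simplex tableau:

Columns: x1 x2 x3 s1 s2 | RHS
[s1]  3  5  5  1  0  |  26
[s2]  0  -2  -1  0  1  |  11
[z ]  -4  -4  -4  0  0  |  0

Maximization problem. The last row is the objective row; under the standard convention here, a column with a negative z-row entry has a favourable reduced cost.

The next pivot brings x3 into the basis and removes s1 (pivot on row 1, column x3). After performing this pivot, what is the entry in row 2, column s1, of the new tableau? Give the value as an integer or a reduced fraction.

Pivot element is row 1, column x3: 5.
Normalize row 1: new (row 1, s1) = 1/5 = 1/5.
row 2 ← row 2 − (-1)·(new row 1): 0 − (-1)·(1/5) = 1/5.

1/5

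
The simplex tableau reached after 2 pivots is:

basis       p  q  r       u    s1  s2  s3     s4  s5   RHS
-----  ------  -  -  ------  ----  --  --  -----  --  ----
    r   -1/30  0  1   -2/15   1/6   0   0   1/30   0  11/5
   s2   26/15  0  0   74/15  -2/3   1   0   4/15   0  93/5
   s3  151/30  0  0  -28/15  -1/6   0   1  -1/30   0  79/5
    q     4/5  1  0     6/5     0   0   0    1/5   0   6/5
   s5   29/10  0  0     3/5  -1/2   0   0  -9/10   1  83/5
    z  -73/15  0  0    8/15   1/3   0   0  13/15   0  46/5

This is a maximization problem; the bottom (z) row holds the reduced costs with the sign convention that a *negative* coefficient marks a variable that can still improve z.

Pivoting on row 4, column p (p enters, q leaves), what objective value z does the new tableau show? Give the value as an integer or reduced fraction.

Minimum ratio for p: (6/5)/(4/5) = 3/2.
z changes by −(z-row coeff of p)·ratio = −(-73/15)·(3/2) = 73/10.
New z = 46/5 + (73/10) = 33/2.

33/2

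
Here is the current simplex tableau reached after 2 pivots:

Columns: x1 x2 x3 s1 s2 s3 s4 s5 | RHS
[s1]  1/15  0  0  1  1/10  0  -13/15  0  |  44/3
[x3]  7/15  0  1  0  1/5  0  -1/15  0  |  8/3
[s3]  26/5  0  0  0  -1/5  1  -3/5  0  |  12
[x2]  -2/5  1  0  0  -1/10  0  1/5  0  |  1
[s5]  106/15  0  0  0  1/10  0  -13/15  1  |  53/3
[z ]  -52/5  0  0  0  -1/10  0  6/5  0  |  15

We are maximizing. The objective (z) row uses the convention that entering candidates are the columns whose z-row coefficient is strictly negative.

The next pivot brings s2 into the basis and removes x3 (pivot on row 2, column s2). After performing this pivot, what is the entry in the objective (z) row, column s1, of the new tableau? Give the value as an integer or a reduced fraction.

Pivot element is row 2, column s2: 1/5.
Normalize row 2: new (row 2, s1) = 0/(1/5) = 0.
z-row ← z-row − (-1/10)·(new row 2): 0 − (-1/10)·0 = 0.

0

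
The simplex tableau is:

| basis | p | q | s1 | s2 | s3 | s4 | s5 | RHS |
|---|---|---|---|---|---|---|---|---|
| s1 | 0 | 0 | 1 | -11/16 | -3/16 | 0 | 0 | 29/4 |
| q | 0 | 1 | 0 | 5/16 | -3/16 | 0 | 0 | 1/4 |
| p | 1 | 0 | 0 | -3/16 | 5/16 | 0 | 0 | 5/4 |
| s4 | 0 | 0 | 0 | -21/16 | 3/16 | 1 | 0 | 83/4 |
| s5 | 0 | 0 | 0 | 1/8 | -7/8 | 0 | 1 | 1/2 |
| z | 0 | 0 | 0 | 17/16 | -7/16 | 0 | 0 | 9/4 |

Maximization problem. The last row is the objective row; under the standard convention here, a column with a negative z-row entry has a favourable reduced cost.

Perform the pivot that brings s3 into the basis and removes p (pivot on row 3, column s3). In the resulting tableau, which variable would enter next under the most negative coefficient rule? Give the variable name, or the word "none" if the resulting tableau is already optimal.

none

Pivot element 5/16. New z-row = old z-row − (-7/16)·(row 3/(5/16)).
Updated z-row coefficients: p: 7/5, q: 0, s1: 0, s2: 4/5, s3: 0, s4: 0, s5: 0.
No coefficient is strictly negative; the tableau after this pivot is optimal.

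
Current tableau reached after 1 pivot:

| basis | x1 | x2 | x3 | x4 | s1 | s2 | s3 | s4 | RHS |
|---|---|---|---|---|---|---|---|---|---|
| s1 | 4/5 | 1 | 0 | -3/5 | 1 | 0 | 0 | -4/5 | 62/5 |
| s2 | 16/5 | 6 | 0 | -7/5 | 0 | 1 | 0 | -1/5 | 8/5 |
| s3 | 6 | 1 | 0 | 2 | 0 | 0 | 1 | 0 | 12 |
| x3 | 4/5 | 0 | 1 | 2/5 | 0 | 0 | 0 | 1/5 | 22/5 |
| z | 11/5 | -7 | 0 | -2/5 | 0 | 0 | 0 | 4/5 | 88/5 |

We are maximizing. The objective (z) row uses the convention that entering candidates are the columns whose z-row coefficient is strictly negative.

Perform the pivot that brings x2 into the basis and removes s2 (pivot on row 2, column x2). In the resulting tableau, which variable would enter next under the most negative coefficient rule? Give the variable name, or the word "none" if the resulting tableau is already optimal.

Pivot element 6. New z-row = old z-row − (-7)·(row 2/6).
Updated z-row coefficients: x1: 89/15, x2: 0, x3: 0, x4: -61/30, s1: 0, s2: 7/6, s3: 0, s4: 17/30.
The most negative is -61/30 in column x4, so x4 would enter next.

x4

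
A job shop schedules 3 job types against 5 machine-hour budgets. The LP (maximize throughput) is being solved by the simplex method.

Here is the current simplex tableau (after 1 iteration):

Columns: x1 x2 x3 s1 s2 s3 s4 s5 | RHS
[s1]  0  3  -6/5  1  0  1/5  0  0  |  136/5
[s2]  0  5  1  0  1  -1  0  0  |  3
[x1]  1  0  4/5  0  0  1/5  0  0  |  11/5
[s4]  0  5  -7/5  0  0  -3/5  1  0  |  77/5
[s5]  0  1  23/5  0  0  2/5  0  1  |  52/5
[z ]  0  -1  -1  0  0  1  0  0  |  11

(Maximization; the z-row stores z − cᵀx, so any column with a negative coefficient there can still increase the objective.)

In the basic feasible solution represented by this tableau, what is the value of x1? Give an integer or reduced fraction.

x1 is basic (row 3); its value is the RHS of that row: 11/5.

11/5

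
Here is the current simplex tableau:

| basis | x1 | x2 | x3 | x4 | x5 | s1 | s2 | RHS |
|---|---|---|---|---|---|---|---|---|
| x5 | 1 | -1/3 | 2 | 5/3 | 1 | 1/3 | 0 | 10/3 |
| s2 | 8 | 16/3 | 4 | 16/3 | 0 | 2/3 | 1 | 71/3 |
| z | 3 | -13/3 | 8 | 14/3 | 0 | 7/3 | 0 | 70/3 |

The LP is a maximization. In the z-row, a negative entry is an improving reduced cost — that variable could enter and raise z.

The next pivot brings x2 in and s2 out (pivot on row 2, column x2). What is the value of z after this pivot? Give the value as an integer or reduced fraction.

Minimum ratio for x2: (71/3)/(16/3) = 71/16.
z changes by −(z-row coeff of x2)·ratio = −(-13/3)·(71/16) = 923/48.
New z = 70/3 + (923/48) = 681/16.

681/16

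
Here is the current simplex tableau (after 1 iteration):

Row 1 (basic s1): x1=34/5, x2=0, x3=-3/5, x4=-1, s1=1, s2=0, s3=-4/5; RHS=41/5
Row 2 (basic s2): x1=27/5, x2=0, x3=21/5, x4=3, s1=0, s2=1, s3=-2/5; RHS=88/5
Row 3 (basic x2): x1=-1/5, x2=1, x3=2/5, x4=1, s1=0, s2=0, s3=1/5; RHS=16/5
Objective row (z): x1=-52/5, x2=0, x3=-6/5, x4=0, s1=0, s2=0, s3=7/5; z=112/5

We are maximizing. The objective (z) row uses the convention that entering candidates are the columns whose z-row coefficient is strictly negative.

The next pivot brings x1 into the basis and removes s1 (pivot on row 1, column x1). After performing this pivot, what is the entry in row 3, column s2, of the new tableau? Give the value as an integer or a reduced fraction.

Pivot element is row 1, column x1: 34/5.
Normalize row 1: new (row 1, s2) = 0/(34/5) = 0.
row 3 ← row 3 − (-1/5)·(new row 1): 0 − (-1/5)·0 = 0.

0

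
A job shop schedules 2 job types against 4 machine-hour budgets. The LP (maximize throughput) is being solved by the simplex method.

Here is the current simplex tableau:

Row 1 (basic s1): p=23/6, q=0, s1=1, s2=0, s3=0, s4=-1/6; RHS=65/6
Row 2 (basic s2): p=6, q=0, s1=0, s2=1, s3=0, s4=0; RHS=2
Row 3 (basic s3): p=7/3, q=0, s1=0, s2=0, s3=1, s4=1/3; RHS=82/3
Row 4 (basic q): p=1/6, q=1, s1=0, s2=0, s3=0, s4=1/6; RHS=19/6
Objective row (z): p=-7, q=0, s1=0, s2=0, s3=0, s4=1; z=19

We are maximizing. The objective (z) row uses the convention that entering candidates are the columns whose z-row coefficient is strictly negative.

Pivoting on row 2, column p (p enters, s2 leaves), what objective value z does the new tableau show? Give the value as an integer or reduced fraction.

64/3

Minimum ratio for p: 2/6 = 1/3.
z changes by −(z-row coeff of p)·ratio = −(-7)·(1/3) = 7/3.
New z = 19 + (7/3) = 64/3.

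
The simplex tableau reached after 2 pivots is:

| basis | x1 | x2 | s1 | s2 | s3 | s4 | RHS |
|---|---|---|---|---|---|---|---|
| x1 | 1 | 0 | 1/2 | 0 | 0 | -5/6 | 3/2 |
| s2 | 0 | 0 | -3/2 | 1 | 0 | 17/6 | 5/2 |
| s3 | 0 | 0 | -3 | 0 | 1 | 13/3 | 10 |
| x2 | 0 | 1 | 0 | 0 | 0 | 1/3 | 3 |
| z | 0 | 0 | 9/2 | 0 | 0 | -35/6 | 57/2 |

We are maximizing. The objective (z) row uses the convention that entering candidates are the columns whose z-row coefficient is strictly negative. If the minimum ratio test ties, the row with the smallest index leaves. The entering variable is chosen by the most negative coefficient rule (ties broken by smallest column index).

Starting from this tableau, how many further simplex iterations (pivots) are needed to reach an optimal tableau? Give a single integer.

1

pivot: s4 in, s2 out → z = 572/17
No improving column remains; optimal.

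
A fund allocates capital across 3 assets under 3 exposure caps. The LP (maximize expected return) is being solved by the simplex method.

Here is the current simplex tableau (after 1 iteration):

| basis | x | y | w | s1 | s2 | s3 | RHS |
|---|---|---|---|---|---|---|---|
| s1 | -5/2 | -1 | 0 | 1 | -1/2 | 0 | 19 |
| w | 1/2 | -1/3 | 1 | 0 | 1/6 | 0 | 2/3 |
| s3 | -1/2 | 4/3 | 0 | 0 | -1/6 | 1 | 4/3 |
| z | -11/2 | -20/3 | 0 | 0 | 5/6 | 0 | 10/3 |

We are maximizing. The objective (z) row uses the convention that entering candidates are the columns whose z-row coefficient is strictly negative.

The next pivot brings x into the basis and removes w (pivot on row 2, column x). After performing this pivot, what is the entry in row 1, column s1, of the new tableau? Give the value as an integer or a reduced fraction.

1

Pivot element is row 2, column x: 1/2.
Normalize row 2: new (row 2, s1) = 0/(1/2) = 0.
row 1 ← row 1 − (-5/2)·(new row 2): 1 − (-5/2)·0 = 1.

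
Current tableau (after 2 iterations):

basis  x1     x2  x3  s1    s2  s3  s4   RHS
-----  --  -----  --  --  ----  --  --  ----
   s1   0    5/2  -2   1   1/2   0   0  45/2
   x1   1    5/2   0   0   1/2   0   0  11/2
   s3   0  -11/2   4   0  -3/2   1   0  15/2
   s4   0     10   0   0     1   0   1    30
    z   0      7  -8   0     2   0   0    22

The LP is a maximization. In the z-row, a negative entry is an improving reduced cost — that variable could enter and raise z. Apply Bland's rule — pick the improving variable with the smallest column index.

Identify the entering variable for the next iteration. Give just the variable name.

x3

Objective-row coefficients: x1: 0, x2: 7, x3: -8, s1: 0, s2: 2, s3: 0, s4: 0.
Improving columns: x3. Bland's rule picks the smallest column index → x3.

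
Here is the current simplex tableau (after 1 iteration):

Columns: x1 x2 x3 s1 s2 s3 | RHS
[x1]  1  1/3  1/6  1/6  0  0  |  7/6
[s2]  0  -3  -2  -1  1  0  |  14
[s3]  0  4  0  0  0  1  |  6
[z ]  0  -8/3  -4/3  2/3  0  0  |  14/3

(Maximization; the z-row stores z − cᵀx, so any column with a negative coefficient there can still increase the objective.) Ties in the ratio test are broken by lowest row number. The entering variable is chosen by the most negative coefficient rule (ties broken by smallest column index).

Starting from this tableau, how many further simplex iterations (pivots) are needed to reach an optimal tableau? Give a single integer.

2

pivot: x2 in, s3 out → z = 26/3
pivot: x3 in, x1 out → z = 14
No improving column remains; optimal.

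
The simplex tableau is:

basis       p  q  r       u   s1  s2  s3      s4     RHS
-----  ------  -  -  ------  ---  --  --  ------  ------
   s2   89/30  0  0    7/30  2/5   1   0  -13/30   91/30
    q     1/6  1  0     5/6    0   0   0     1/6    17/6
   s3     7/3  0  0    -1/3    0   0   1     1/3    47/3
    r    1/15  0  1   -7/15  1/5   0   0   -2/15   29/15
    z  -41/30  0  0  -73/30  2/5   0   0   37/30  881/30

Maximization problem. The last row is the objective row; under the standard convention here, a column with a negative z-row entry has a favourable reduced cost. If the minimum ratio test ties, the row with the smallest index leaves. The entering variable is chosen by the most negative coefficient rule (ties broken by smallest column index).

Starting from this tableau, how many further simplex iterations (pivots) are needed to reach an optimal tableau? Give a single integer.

pivot: u in, q out → z = 941/25
pivot: p in, s2 out → z = 2797/73
No improving column remains; optimal.

2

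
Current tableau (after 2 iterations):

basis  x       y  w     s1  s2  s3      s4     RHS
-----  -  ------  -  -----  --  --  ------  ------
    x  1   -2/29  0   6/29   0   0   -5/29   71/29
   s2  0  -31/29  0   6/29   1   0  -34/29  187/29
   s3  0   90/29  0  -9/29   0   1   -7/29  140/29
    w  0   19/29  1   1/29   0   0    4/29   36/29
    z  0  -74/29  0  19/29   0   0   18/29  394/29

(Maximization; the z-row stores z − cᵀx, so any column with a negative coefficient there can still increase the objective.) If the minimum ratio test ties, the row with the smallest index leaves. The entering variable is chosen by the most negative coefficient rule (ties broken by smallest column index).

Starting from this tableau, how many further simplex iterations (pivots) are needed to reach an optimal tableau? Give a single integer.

1

pivot: y in, s3 out → z = 158/9
No improving column remains; optimal.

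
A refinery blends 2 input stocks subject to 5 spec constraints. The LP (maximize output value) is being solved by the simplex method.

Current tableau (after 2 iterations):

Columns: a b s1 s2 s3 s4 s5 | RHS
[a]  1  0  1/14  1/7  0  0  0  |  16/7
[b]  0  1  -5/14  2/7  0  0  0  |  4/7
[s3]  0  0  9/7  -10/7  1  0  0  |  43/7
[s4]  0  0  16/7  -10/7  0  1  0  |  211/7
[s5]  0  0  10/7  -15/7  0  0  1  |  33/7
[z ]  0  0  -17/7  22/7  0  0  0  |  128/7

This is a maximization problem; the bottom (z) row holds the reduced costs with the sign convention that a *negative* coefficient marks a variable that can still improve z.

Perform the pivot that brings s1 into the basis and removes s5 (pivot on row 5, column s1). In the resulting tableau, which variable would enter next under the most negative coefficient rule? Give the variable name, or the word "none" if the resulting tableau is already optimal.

Pivot element 10/7. New z-row = old z-row − (-17/7)·(row 5/(10/7)).
Updated z-row coefficients: a: 0, b: 0, s1: 0, s2: -1/2, s3: 0, s4: 0, s5: 17/10.
The most negative is -1/2 in column s2, so s2 would enter next.

s2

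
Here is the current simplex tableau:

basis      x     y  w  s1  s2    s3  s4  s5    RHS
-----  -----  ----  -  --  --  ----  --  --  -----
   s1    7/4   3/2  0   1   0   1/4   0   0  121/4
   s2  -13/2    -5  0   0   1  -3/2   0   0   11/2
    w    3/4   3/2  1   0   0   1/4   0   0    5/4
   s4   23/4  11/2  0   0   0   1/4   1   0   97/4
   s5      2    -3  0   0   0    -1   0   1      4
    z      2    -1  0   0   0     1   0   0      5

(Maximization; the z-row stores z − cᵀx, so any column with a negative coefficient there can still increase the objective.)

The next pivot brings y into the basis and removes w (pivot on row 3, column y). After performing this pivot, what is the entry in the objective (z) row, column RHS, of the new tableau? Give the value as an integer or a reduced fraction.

Pivot element is row 3, column y: 3/2.
Normalize row 3: new (row 3, RHS) = (5/4)/(3/2) = 5/6.
z-row ← z-row − (-1)·(new row 3): 5 − (-1)·(5/6) = 35/6.

35/6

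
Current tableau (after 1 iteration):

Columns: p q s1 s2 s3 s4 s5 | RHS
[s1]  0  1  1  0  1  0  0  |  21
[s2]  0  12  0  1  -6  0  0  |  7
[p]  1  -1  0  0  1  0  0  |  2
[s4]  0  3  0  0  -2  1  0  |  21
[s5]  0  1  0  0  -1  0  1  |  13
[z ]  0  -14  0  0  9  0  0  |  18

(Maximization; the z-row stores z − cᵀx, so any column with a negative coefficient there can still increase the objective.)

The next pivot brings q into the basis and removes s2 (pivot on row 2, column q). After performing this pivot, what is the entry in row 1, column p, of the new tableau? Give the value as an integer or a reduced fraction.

0

Pivot element is row 2, column q: 12.
Normalize row 2: new (row 2, p) = 0/12 = 0.
row 1 ← row 1 − 1·(new row 2): 0 − 1·0 = 0.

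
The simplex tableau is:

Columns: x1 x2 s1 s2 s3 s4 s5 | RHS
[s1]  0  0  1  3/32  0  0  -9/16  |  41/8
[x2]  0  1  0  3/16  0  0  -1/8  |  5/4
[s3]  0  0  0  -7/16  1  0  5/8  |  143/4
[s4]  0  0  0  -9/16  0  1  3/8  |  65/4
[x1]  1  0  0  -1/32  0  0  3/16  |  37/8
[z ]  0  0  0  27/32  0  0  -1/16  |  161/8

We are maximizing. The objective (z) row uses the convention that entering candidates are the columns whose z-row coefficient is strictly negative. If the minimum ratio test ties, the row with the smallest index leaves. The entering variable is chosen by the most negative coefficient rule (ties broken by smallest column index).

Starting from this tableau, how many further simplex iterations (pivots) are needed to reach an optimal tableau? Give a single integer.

1

pivot: s5 in, x1 out → z = 65/3
No improving column remains; optimal.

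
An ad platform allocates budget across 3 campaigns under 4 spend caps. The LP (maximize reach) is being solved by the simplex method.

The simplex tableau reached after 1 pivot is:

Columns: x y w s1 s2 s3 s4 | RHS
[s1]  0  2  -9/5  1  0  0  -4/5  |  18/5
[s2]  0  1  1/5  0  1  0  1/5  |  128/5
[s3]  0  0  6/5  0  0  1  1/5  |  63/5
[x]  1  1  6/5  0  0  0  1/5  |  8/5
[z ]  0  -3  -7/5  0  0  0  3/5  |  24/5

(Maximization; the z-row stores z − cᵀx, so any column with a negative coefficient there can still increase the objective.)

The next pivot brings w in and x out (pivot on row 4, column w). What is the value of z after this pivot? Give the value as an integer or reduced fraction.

Minimum ratio for w: (8/5)/(6/5) = 4/3.
z changes by −(z-row coeff of w)·ratio = −(-7/5)·(4/3) = 28/15.
New z = 24/5 + (28/15) = 20/3.

20/3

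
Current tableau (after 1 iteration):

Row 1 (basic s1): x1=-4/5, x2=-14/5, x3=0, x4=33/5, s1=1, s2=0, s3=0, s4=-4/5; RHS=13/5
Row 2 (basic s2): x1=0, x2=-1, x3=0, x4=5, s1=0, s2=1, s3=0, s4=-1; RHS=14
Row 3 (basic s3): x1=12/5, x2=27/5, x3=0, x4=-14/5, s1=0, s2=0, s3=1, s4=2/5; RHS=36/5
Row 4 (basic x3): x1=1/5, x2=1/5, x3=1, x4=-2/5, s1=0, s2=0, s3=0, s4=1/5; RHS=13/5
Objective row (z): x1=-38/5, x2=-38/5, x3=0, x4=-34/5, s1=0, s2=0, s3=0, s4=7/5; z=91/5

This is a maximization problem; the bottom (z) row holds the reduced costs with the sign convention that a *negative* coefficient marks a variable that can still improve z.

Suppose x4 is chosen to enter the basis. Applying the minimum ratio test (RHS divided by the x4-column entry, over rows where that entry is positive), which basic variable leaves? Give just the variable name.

s1

Ratios: row 1 (s1): (13/5)/(33/5) = 13/33; row 2 (s2): 14/5 = 14/5; row 3 (s3): entry -14/5 ≤ 0, skip; row 4 (x3): entry -2/5 ≤ 0, skip.
Minimum ratio 13/33 is in the s1 row, so s1 leaves.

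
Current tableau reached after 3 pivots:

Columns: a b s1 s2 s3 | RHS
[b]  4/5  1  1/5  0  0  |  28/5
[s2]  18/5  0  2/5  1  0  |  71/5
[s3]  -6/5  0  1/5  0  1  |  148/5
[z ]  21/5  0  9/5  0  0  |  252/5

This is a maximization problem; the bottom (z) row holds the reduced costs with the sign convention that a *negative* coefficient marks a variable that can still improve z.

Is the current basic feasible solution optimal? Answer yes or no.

No objective-row coefficient is strictly negative, so no entering variable exists; the tableau is optimal.

yes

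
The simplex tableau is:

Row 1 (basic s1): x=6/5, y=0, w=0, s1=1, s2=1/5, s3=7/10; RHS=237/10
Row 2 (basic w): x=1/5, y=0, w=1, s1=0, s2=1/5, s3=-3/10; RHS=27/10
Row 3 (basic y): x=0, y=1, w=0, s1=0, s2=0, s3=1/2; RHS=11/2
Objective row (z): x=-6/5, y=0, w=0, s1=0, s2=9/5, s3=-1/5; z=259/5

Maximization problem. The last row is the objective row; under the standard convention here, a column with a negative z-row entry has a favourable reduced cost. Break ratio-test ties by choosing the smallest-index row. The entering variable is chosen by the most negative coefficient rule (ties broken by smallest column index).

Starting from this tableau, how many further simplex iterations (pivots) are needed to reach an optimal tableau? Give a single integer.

2

pivot: x in, w out → z = 68
pivot: s3 in, s1 out → z = 74
No improving column remains; optimal.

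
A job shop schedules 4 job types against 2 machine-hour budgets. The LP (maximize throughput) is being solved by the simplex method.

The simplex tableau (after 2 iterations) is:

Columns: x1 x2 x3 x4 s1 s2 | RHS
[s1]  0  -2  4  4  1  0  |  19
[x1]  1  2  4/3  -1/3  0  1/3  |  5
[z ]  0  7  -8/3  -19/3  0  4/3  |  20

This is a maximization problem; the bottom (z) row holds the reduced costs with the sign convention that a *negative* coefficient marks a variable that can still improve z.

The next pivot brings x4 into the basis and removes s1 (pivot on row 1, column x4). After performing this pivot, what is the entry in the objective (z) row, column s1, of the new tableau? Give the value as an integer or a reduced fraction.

19/12

Pivot element is row 1, column x4: 4.
Normalize row 1: new (row 1, s1) = 1/4 = 1/4.
z-row ← z-row − (-19/3)·(new row 1): 0 − (-19/3)·(1/4) = 19/12.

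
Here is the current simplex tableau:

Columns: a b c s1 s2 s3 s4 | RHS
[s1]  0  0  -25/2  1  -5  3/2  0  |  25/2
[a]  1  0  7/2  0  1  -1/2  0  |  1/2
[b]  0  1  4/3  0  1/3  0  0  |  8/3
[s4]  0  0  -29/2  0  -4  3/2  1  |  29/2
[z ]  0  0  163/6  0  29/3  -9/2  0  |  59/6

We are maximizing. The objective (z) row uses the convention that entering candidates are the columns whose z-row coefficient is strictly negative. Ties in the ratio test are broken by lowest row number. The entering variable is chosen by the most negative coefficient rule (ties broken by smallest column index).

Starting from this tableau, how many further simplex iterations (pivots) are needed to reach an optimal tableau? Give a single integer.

3

pivot: s3 in, s1 out → z = 142/3
pivot: c in, b out → z = 68
pivot: s2 in, s4 out → z = 79
No improving column remains; optimal.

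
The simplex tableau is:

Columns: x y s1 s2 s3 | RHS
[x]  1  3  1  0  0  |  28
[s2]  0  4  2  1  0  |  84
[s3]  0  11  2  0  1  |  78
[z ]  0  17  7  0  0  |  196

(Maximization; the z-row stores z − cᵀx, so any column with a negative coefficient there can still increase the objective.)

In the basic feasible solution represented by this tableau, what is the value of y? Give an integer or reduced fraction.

0

y is nonbasic (not in the basis column), so its value in the current BFS is 0.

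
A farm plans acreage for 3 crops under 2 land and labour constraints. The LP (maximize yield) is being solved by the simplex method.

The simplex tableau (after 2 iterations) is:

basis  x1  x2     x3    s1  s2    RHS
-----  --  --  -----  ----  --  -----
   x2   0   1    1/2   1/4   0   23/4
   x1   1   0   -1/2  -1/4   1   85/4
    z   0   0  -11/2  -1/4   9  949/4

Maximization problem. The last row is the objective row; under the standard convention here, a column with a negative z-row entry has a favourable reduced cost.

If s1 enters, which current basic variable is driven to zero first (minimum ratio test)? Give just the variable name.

x2

Ratios: row 1 (x2): (23/4)/(1/4) = 23; row 2 (x1): entry -1/4 ≤ 0, skip.
Minimum ratio 23 is in the x2 row, so x2 leaves.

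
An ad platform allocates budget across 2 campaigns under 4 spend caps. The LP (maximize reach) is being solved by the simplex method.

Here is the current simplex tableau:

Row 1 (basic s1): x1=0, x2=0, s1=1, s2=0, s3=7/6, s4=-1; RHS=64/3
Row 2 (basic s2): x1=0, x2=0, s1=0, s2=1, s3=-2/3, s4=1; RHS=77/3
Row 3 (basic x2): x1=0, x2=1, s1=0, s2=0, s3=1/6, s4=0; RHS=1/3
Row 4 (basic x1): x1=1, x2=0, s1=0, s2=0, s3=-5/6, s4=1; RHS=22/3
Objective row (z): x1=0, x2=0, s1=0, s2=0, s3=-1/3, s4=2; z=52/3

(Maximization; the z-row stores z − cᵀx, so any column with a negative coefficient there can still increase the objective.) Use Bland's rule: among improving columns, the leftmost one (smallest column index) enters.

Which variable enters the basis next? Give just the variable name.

Objective-row coefficients: x1: 0, x2: 0, s1: 0, s2: 0, s3: -1/3, s4: 2.
Improving columns: s3. Bland's rule picks the smallest column index → s3.

s3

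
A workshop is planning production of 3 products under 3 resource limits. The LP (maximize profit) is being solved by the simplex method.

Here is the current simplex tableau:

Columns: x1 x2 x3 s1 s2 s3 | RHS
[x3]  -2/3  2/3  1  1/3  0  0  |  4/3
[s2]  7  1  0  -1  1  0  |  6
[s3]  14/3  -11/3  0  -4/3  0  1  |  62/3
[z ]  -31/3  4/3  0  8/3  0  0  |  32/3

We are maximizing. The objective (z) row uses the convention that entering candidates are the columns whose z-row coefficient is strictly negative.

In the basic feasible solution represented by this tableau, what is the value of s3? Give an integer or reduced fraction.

s3 is basic (row 3); its value is the RHS of that row: 62/3.

62/3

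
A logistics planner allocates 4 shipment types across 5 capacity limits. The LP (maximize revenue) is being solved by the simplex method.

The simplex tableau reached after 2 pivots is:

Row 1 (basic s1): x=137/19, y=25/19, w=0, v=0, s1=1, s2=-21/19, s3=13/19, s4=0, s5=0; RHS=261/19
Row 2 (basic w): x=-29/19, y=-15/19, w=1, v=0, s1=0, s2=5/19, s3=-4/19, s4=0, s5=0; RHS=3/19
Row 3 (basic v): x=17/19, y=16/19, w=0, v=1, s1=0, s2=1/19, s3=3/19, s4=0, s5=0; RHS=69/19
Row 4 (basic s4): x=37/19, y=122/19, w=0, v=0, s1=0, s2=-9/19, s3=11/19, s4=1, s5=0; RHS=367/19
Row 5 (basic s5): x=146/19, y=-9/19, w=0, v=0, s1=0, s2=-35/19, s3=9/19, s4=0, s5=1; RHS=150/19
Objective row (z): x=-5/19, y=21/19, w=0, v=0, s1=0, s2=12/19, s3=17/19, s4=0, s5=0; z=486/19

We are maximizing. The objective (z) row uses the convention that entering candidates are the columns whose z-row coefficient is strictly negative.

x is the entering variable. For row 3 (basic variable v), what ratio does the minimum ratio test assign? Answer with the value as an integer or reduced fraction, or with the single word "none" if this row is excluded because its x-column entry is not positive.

69/17

Ratio = RHS / (x entry) = (69/19) / (17/19) = 69/17.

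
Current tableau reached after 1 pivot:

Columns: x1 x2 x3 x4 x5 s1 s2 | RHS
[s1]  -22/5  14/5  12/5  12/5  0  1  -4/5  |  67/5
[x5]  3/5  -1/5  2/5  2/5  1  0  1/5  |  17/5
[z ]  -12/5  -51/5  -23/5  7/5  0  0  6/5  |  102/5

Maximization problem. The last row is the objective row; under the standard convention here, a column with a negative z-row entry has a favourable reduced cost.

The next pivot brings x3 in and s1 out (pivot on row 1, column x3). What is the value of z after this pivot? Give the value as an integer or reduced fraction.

Minimum ratio for x3: (67/5)/(12/5) = 67/12.
z changes by −(z-row coeff of x3)·ratio = −(-23/5)·(67/12) = 1541/60.
New z = 102/5 + (1541/60) = 553/12.

553/12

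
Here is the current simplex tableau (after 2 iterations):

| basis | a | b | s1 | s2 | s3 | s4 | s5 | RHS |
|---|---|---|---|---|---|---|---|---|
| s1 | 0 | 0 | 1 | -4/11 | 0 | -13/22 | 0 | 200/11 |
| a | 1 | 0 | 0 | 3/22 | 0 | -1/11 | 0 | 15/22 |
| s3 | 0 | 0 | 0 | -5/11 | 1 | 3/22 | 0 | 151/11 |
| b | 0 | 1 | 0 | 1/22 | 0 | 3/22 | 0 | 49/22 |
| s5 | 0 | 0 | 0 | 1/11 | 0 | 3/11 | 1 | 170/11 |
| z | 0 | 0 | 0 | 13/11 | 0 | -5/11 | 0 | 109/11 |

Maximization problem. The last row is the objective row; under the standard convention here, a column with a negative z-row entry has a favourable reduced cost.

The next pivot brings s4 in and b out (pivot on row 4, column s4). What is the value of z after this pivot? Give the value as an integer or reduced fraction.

52/3

Minimum ratio for s4: (49/22)/(3/22) = 49/3.
z changes by −(z-row coeff of s4)·ratio = −(-5/11)·(49/3) = 245/33.
New z = 109/11 + (245/33) = 52/3.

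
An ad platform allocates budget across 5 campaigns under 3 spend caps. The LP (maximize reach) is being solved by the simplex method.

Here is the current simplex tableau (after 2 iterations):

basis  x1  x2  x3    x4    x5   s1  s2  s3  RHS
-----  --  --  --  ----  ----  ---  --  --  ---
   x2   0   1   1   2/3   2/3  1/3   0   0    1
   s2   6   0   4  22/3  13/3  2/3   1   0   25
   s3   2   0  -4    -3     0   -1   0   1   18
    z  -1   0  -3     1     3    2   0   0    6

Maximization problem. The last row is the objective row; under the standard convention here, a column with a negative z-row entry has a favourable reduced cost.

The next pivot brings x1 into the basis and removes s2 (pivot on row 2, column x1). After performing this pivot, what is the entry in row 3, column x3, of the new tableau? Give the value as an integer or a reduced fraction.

-16/3

Pivot element is row 2, column x1: 6.
Normalize row 2: new (row 2, x3) = 4/6 = 2/3.
row 3 ← row 3 − 2·(new row 2): -4 − 2·(2/3) = -16/3.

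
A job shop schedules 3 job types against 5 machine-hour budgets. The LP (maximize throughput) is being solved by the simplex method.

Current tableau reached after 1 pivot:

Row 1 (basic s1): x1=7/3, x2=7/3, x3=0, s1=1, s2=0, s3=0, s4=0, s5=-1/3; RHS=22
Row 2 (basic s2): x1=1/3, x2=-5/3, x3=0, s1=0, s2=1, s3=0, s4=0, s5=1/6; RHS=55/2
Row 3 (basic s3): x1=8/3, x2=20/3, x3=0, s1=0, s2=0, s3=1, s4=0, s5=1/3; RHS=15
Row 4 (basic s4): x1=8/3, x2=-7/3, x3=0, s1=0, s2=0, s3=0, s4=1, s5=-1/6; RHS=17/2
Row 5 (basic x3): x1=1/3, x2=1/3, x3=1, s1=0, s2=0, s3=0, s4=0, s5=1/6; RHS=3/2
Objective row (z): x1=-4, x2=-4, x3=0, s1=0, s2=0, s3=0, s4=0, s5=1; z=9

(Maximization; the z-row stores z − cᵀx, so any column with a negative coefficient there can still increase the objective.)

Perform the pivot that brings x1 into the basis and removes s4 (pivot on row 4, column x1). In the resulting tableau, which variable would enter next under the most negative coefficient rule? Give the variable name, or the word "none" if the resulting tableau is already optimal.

Pivot element 8/3. New z-row = old z-row − (-4)·(row 4/(8/3)).
Updated z-row coefficients: x1: 0, x2: -15/2, x3: 0, s1: 0, s2: 0, s3: 0, s4: 3/2, s5: 3/4.
The most negative is -15/2 in column x2, so x2 would enter next.

x2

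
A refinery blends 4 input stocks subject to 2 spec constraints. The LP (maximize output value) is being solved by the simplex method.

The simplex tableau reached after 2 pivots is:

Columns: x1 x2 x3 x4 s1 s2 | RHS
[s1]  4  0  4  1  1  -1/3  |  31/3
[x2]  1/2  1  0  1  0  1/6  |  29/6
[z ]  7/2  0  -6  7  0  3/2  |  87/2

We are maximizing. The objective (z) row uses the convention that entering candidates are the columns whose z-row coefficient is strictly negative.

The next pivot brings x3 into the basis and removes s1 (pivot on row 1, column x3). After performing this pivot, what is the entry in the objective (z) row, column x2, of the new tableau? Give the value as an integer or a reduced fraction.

Pivot element is row 1, column x3: 4.
Normalize row 1: new (row 1, x2) = 0/4 = 0.
z-row ← z-row − (-6)·(new row 1): 0 − (-6)·0 = 0.

0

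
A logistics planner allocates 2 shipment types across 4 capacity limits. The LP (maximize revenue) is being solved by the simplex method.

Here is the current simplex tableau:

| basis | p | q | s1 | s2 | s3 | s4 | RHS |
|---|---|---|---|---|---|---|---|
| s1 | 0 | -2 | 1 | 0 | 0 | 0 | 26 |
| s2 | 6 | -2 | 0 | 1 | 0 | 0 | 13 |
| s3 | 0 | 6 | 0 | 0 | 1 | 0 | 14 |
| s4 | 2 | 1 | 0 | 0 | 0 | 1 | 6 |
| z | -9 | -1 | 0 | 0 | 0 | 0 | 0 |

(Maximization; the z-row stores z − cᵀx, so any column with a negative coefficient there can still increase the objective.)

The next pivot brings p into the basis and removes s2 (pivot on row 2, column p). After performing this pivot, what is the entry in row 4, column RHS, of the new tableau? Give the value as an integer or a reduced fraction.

5/3

Pivot element is row 2, column p: 6.
Normalize row 2: new (row 2, RHS) = 13/6 = 13/6.
row 4 ← row 4 − 2·(new row 2): 6 − 2·(13/6) = 5/3.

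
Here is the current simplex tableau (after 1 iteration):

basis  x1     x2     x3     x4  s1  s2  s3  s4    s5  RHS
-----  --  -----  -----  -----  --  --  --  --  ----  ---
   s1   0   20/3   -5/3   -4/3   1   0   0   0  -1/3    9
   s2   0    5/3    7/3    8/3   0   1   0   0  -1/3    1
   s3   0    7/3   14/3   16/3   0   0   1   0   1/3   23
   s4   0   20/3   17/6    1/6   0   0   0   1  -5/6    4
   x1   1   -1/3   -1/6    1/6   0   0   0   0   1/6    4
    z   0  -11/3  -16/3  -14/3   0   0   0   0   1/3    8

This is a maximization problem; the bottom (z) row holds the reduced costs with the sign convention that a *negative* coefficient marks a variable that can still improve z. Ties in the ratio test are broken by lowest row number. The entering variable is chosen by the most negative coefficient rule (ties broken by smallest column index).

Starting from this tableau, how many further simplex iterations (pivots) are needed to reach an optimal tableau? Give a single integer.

pivot: x3 in, s2 out → z = 72/7
pivot: s5 in, s3 out → z = 135/7
pivot: x2 in, s4 out → z = 1185/59
No improving column remains; optimal.

3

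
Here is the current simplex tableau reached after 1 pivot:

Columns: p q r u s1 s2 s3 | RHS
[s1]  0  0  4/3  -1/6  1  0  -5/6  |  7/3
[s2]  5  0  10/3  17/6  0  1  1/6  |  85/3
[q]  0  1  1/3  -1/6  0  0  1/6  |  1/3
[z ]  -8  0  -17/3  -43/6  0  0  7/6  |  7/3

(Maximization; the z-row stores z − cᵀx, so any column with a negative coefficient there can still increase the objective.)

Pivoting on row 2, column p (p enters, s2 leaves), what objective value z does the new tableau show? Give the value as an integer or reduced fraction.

Minimum ratio for p: (85/3)/5 = 17/3.
z changes by −(z-row coeff of p)·ratio = −(-8)·(17/3) = 136/3.
New z = 7/3 + (136/3) = 143/3.

143/3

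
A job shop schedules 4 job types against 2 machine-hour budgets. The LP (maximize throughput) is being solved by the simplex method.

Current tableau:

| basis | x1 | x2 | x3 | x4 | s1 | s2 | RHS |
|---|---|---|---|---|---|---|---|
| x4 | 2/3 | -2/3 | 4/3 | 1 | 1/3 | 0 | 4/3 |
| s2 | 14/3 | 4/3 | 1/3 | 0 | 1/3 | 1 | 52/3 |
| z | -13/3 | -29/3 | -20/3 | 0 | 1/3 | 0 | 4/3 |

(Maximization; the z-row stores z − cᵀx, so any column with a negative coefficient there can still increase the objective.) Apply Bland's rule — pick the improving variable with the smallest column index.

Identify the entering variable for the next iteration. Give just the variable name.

x1

Objective-row coefficients: x1: -13/3, x2: -29/3, x3: -20/3, x4: 0, s1: 1/3, s2: 0.
Improving columns: x1, x2, x3. Bland's rule picks the smallest column index → x1.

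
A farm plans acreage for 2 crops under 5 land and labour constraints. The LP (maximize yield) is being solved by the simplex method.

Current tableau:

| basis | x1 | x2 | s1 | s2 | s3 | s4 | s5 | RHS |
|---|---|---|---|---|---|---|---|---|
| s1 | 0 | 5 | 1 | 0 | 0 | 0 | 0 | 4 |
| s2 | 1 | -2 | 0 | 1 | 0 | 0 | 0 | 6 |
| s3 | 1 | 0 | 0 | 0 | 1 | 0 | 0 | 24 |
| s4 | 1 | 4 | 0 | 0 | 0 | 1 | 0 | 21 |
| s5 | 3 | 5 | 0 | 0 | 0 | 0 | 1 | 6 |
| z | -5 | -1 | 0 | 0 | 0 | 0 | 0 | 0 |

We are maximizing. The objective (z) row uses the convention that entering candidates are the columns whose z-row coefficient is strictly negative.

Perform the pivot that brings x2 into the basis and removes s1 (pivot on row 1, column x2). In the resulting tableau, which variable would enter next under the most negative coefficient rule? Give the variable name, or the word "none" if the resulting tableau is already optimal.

Pivot element 5. New z-row = old z-row − (-1)·(row 1/5).
Updated z-row coefficients: x1: -5, x2: 0, s1: 1/5, s2: 0, s3: 0, s4: 0, s5: 0.
The most negative is -5 in column x1, so x1 would enter next.

x1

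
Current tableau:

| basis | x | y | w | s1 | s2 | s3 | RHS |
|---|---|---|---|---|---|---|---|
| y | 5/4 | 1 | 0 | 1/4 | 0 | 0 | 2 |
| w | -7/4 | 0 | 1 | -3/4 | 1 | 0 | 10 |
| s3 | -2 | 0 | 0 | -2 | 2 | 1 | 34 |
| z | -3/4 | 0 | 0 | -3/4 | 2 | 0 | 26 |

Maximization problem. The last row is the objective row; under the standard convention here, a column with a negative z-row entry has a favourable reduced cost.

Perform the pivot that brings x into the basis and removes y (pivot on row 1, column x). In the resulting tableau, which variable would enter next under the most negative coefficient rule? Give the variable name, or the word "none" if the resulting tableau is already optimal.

Pivot element 5/4. New z-row = old z-row − (-3/4)·(row 1/(5/4)).
Updated z-row coefficients: x: 0, y: 3/5, w: 0, s1: -3/5, s2: 2, s3: 0.
The most negative is -3/5 in column s1, so s1 would enter next.

s1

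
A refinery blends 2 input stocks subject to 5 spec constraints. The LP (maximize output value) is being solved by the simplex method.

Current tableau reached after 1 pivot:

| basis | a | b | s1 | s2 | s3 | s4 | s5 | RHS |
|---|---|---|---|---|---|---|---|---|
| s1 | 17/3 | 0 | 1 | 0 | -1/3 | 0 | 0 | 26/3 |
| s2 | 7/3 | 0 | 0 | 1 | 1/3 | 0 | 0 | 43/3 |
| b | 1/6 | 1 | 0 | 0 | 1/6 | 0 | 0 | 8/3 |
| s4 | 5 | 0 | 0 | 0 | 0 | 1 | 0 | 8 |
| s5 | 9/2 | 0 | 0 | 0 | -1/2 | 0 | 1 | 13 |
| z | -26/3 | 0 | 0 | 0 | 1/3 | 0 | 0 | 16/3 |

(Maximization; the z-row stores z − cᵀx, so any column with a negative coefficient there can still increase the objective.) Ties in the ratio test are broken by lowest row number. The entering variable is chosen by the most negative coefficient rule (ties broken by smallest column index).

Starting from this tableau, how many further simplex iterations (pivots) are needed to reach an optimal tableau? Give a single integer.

pivot: a in, s1 out → z = 316/17
pivot: s3 in, s4 out → z = 94/5
No improving column remains; optimal.

2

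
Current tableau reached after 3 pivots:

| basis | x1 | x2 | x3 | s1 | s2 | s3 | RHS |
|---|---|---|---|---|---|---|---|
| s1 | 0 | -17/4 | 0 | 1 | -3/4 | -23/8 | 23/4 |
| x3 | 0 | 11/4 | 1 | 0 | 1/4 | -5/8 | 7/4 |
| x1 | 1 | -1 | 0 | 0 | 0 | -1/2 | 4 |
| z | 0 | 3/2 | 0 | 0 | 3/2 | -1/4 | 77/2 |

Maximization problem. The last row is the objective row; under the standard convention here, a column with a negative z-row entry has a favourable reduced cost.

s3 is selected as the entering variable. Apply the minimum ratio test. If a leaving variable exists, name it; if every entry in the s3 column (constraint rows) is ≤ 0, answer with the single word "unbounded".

s3-column entries: row 1: -23/8, row 2: -5/8, row 3: -1/2. All ≤ 0, so s3 can increase without bound; the LP is unbounded in this direction.

unbounded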